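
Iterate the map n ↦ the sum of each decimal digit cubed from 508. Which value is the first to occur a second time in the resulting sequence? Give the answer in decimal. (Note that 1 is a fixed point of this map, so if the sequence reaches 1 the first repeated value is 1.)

370

508 → 5³ + 0³ + 8³ = 637
637 → 6³ + 3³ + 7³ = 586
586 → 5³ + 8³ + 6³ = 853
853 → 8³ + 5³ + 3³ = 664
664 → 6³ + 6³ + 4³ = 496
496 → 4³ + 9³ + 6³ = 1009
1009 → 1³ + 0³ + 0³ + 9³ = 730
730 → 7³ + 3³ + 0³ = 370
370 → 3³ + 7³ + 0³ = 370  — 370 already appeared earlier.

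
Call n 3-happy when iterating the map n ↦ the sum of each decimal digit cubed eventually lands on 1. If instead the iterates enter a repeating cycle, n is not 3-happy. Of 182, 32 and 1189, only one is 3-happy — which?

182: 182 → 521 → 134 → 92 → 737 → 713 → 371 → 371  — repeats 371 (not 3-happy)
32: 32 → 35 → 152 → 134 → 92 → 737 → 713 → 371 → 371  — repeats 371 (not 3-happy)
1189: 1189 → 1243 → 100 → 1  — reaches 1 (3-happy)

1189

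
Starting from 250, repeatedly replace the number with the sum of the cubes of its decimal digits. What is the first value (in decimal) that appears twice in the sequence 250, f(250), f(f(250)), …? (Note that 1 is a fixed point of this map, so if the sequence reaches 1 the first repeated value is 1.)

250

250 → 2³ + 5³ + 0³ = 133
133 → 1³ + 3³ + 3³ = 55
55 → 5³ + 5³ = 250  — 250 already appeared earlier.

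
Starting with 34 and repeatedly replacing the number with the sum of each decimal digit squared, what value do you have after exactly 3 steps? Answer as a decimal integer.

34 → 3² + 4² = 25
25 → 2² + 5² = 29
29 → 2² + 9² = 85

85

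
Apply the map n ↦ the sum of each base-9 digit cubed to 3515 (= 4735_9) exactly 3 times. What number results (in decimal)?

1

3515 = (4,7,3,5)_9 → 4³ + 7³ + 3³ + 5³ = 559
559 = (6,8,1)_9 → 6³ + 8³ + 1³ = 729
729 = (1,0,0,0)_9 → 1³ + 0³ + 0³ + 0³ = 1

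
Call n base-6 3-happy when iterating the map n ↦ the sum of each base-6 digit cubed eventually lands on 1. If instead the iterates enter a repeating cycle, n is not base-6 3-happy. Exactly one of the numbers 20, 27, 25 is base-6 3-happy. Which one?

20: 20 → 35 → 250 → 190 → 190  — repeats 190 (not base-6 3-happy)
27: 27 → 91 → 36 → 1  — reaches 1 (base-6 3-happy)
25: 25 → 65 → 190 → 190  — repeats 190 (not base-6 3-happy)

27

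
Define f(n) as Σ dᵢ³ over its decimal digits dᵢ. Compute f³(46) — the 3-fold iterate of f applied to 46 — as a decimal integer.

133

46 → 4³ + 6³ = 64 + 216 = 280
280 → 2³ + 8³ + 0³ = 8 + 512 + 0 = 520
520 → 5³ + 2³ + 0³ = 125 + 8 + 0 = 133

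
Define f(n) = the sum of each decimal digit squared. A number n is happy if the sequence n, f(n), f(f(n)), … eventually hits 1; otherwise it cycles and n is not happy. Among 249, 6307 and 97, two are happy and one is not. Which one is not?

249

249: 249 → 101 → 2 → 4 → 16 → 37 → 58 → 89 → 145 → 42 → 20 → 4  — repeats 4 (not happy)
6307: 6307 → 94 → 97 → 130 → 10 → 1  — reaches 1 (happy)
97: 97 → 130 → 10 → 1  — reaches 1 (happy)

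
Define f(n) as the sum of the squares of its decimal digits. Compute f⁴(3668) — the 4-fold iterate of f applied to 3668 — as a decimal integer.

4

3668 → 3² + 6² + 6² + 8² = 9 + 36 + 36 + 64 = 145
145 → 1² + 4² + 5² = 1 + 16 + 25 = 42
42 → 4² + 2² = 16 + 4 = 20
20 → 2² + 0² = 4 + 0 = 4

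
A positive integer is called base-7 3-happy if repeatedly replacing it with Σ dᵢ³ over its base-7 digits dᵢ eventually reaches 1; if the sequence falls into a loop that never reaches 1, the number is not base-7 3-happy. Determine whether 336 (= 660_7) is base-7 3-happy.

336 = (6,6,0)_7 → 6³ + 6³ + 0³ = 432
432 = (1,1,5,5)_7 → 1³ + 1³ + 5³ + 5³ = 252
252 = (5,1,0)_7 → 5³ + 1³ + 0³ = 126
126 = (2,4,0)_7 → 2³ + 4³ + 0³ = 72
72 = (1,3,2)_7 → 1³ + 3³ + 2³ = 36
36 = (5,1)_7 → 5³ + 1³ = 126  — 126 already seen; the sequence cycles without reaching 1.

not base-7 3-happy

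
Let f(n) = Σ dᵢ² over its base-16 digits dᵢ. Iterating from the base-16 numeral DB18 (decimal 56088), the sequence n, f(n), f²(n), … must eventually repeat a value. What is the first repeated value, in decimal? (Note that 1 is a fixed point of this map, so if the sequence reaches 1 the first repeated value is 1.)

56088 = (13,11,1,8)_16 → 355
355 = (1,6,3)_16 → 46
46 = (2,14)_16 → 200
200 = (12,8)_16 → 208
208 = (13,0)_16 → 169
169 = (10,9)_16 → 181
181 = (11,5)_16 → 146
146 = (9,2)_16 → 85
85 = (5,5)_16 → 50
50 = (3,2)_16 → 13
13 = (13)_16 → 169  — 169 already appeared earlier.

169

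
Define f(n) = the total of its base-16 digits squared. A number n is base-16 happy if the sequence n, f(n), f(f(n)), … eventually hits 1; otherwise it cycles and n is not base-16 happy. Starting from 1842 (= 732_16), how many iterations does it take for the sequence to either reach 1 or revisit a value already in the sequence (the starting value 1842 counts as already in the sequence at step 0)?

1842 = (7,3,2)_16 → 7² + 3² + 2² = 62
62 = (3,14)_16 → 3² + 14² = 205
205 = (12,13)_16 → 12² + 13² = 313
313 = (1,3,9)_16 → 1² + 3² + 9² = 91
91 = (5,11)_16 → 5² + 11² = 146
146 = (9,2)_16 → 9² + 2² = 85
85 = (5,5)_16 → 5² + 5² = 50
50 = (3,2)_16 → 3² + 2² = 13
13 = (13)_16 → 13² = 169
169 = (10,9)_16 → 10² + 9² = 181
181 = (11,5)_16 → 11² + 5² = 146  — 146 repeats.
That took 11 steps.

11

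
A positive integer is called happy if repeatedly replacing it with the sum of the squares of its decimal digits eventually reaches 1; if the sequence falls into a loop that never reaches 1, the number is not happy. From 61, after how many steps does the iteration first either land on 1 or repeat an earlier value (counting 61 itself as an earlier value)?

9

61 → 37
37 → 58
58 → 89
89 → 145
145 → 42
42 → 20
20 → 4
4 → 16
16 → 37  — 37 repeats.
That took 9 steps.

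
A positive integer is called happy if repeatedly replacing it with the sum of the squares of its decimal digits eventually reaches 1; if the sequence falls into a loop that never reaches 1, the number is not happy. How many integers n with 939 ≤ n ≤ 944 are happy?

939: 939 → 171 → 51 → 26 → 40 → 16 → 37 → 58 → 89 → 145 → 42 → 20 → 4 → 16  — not happy
940: 940 → 97 → 130 → 10 → 1  — happy
941: 941 → 98 → 145 → 42 → 20 → 4 → 16 → 37 → 58 → 89 → 145  — not happy
942: 942 → 101 → 2 → 4 → 16 → 37 → 58 → 89 → 145 → 42 → 20 → 4  — not happy
943: 943 → 106 → 37 → 58 → 89 → 145 → 42 → 20 → 4 → 16 → 37  — not happy
944: 944 → 113 → 11 → 2 → 4 → 16 → 37 → 58 → 89 → 145 → 42 → 20 → 4  — not happy
happy: 940

1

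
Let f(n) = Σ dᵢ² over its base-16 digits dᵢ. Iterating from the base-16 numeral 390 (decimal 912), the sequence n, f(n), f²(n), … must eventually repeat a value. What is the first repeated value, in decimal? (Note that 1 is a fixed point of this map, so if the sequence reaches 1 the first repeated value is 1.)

169

912 = (3,9,0)_16 → 3² + 9² + 0² = 9 + 81 + 0 = 90
90 = (5,10)_16 → 5² + 10² = 25 + 100 = 125
125 = (7,13)_16 → 7² + 13² = 49 + 169 = 218
218 = (13,10)_16 → 13² + 10² = 169 + 100 = 269
269 = (1,0,13)_16 → 1² + 0² + 13² = 1 + 0 + 169 = 170
170 = (10,10)_16 → 10² + 10² = 100 + 100 = 200
200 = (12,8)_16 → 12² + 8² = 144 + 64 = 208
208 = (13,0)_16 → 13² + 0² = 169 + 0 = 169
169 = (10,9)_16 → 10² + 9² = 100 + 81 = 181
181 = (11,5)_16 → 11² + 5² = 121 + 25 = 146
146 = (9,2)_16 → 9² + 2² = 81 + 4 = 85
85 = (5,5)_16 → 5² + 5² = 25 + 25 = 50
50 = (3,2)_16 → 3² + 2² = 9 + 4 = 13
13 = (13)_16 → 13² = 169  — 169 already appeared earlier.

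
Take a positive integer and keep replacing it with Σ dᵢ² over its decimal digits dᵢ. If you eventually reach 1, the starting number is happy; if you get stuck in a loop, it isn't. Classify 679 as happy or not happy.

not happy

679 → 6² + 7² + 9² = 36 + 49 + 81 = 166
166 → 1² + 6² + 6² = 1 + 36 + 36 = 73
73 → 7² + 3² = 49 + 9 = 58
58 → 5² + 8² = 25 + 64 = 89
89 → 8² + 9² = 64 + 81 = 145
145 → 1² + 4² + 5² = 1 + 16 + 25 = 42
42 → 4² + 2² = 16 + 4 = 20
20 → 2² + 0² = 4 + 0 = 4
4 → 4² = 16
16 → 1² + 6² = 1 + 36 = 37
37 → 3² + 7² = 9 + 49 = 58  — 58 already seen; the sequence cycles without reaching 1.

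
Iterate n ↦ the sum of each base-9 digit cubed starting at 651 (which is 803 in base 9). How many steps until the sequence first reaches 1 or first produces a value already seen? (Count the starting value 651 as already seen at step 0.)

6

651 = (8,0,3)_9 → 539
539 = (6,5,8)_9 → 853
853 = (1,1,4,7)_9 → 409
409 = (5,0,4)_9 → 189
189 = (2,3,0)_9 → 35
35 = (3,8)_9 → 539  — 539 repeats.
That took 6 steps.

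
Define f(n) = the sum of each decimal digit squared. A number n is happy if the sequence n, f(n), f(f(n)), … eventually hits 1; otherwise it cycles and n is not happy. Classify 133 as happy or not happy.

happy

133 → 1² + 3² + 3² = 1 + 9 + 9 = 19
19 → 1² + 9² = 1 + 81 = 82
82 → 8² + 2² = 64 + 4 = 68
68 → 6² + 8² = 36 + 64 = 100
100 → 1² + 0² + 0² = 1 + 0 + 0 = 1  — reached 1.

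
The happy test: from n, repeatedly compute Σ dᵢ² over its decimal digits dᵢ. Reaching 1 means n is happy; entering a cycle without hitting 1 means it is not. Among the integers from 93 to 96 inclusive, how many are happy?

93: 93 → 90 → 81 → 65 → 61 → 37 → 58 → 89 → 145 → 42 → 20 → 4 → 16 → 37  (repeats 37)
94: 94 → 97 → 130 → 10 → 1  (reaches 1)
95: 95 → 106 → 37 → 58 → 89 → 145 → 42 → 20 → 4 → 16 → 37  (repeats 37)
96: 96 → 117 → 51 → 26 → 40 → 16 → 37 → 58 → 89 → 145 → 42 → 20 → 4 → 16  (repeats 16)
happy: 94

1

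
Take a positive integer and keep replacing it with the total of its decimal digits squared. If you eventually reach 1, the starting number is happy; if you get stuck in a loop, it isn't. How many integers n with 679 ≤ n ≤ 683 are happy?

679: 679 → 166 → 73 → 58 → 89 → 145 → 42 → 20 → 4 → 16 → 37 → 58  — not happy
680: 680 → 100 → 1  — happy
681: 681 → 101 → 2 → 4 → 16 → 37 → 58 → 89 → 145 → 42 → 20 → 4  — not happy
682: 682 → 104 → 17 → 50 → 25 → 29 → 85 → 89 → 145 → 42 → 20 → 4 → 16 → 37 → 58 → 89  — not happy
683: 683 → 109 → 82 → 68 → 100 → 1  — happy
happy: 680, 683

2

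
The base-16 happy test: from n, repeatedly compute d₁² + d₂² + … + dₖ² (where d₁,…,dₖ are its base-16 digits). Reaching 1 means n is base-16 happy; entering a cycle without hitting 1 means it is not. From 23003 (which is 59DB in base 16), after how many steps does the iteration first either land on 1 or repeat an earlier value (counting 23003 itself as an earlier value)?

23003 = (5,9,13,11)_16 → 5² + 9² + 13² + 11² = 396
396 = (1,8,12)_16 → 1² + 8² + 12² = 209
209 = (13,1)_16 → 13² + 1² = 170
170 = (10,10)_16 → 10² + 10² = 200
200 = (12,8)_16 → 12² + 8² = 208
208 = (13,0)_16 → 13² + 0² = 169
169 = (10,9)_16 → 10² + 9² = 181
181 = (11,5)_16 → 11² + 5² = 146
146 = (9,2)_16 → 9² + 2² = 85
85 = (5,5)_16 → 5² + 5² = 50
50 = (3,2)_16 → 3² + 2² = 13
13 = (13)_16 → 13² = 169  — 169 repeats.
That took 12 steps.

12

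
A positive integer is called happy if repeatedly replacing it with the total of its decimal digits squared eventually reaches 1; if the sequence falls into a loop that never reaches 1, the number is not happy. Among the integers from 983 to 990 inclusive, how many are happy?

983: 983 → 154 → 42 → 20 → 4 → 16 → 37 → 58 → 89 → 145 → 42  (repeats 42)
984: 984 → 161 → 38 → 73 → 58 → 89 → 145 → 42 → 20 → 4 → 16 → 37 → 58  (repeats 58)
985: 985 → 170 → 50 → 25 → 29 → 85 → 89 → 145 → 42 → 20 → 4 → 16 → 37 → 58 → 89  (repeats 89)
986: 986 → 181 → 66 → 72 → 53 → 34 → 25 → 29 → 85 → 89 → 145 → 42 → 20 → 4 → 16 → 37 → 58 → 89  (repeats 89)
987: 987 → 194 → 98 → 145 → 42 → 20 → 4 → 16 → 37 → 58 → 89 → 145  (repeats 145)
988: 988 → 209 → 85 → 89 → 145 → 42 → 20 → 4 → 16 → 37 → 58 → 89  (repeats 89)
989: 989 → 226 → 44 → 32 → 13 → 10 → 1  (reaches 1)
990: 990 → 162 → 41 → 17 → 50 → 25 → 29 → 85 → 89 → 145 → 42 → 20 → 4 → 16 → 37 → 58 → 89  (repeats 89)
happy: 989

1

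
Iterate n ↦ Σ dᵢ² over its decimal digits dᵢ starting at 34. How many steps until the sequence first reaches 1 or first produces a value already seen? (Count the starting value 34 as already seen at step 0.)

34 → 3² + 4² = 25
25 → 2² + 5² = 29
29 → 2² + 9² = 85
85 → 8² + 5² = 89
89 → 8² + 9² = 145
145 → 1² + 4² + 5² = 42
42 → 4² + 2² = 20
20 → 2² + 0² = 4
4 → 4² = 16
16 → 1² + 6² = 37
37 → 3² + 7² = 58
58 → 5² + 8² = 89  — 89 repeats.
That took 12 steps.

12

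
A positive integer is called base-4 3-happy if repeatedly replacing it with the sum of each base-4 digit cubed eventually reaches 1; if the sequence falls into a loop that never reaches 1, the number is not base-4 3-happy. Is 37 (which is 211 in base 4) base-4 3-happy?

base-4 3-happy

37 = (2,1,1)_4 → 2³ + 1³ + 1³ = 8 + 1 + 1 = 10
10 = (2,2)_4 → 2³ + 2³ = 8 + 8 = 16
16 = (1,0,0)_4 → 1³ + 0³ + 0³ = 1 + 0 + 0 = 1  — reached 1.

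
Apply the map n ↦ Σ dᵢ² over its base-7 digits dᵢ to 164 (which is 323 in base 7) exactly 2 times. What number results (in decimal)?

10

164 = (3,2,3)_7 → 3² + 2² + 3² = 9 + 4 + 9 = 22
22 = (3,1)_7 → 3² + 1² = 9 + 1 = 10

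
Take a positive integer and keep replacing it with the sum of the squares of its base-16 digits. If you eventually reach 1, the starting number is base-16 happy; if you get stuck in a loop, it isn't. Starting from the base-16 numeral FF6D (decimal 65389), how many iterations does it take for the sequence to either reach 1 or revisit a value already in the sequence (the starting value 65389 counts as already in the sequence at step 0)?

11

65389 = (15,15,6,13)_16 → 15² + 15² + 6² + 13² = 655
655 = (2,8,15)_16 → 2² + 8² + 15² = 293
293 = (1,2,5)_16 → 1² + 2² + 5² = 30
30 = (1,14)_16 → 1² + 14² = 197
197 = (12,5)_16 → 12² + 5² = 169
169 = (10,9)_16 → 10² + 9² = 181
181 = (11,5)_16 → 11² + 5² = 146
146 = (9,2)_16 → 9² + 2² = 85
85 = (5,5)_16 → 5² + 5² = 50
50 = (3,2)_16 → 3² + 2² = 13
13 = (13)_16 → 13² = 169  — 169 repeats.
That took 11 steps.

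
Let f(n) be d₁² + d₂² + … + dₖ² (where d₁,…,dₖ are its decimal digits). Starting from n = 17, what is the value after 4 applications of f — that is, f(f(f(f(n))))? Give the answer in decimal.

85

17 → 1² + 7² = 1 + 49 = 50
50 → 5² + 0² = 25 + 0 = 25
25 → 2² + 5² = 4 + 25 = 29
29 → 2² + 9² = 4 + 81 = 85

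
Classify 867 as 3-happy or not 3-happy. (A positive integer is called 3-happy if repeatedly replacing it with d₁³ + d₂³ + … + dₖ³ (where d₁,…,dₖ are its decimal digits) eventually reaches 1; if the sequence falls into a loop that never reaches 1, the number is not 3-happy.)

not 3-happy

867 → 8³ + 6³ + 7³ = 512 + 216 + 343 = 1071
1071 → 1³ + 0³ + 7³ + 1³ = 1 + 0 + 343 + 1 = 345
345 → 3³ + 4³ + 5³ = 27 + 64 + 125 = 216
216 → 2³ + 1³ + 6³ = 8 + 1 + 216 = 225
225 → 2³ + 2³ + 5³ = 8 + 8 + 125 = 141
141 → 1³ + 4³ + 1³ = 1 + 64 + 1 = 66
66 → 6³ + 6³ = 216 + 216 = 432
432 → 4³ + 3³ + 2³ = 64 + 27 + 8 = 99
99 → 9³ + 9³ = 729 + 729 = 1458
1458 → 1³ + 4³ + 5³ + 8³ = 1 + 64 + 125 + 512 = 702
702 → 7³ + 0³ + 2³ = 343 + 0 + 8 = 351
351 → 3³ + 5³ + 1³ = 27 + 125 + 1 = 153
153 → 1³ + 5³ + 3³ = 1 + 125 + 27 = 153  — 153 already seen; the sequence cycles without reaching 1.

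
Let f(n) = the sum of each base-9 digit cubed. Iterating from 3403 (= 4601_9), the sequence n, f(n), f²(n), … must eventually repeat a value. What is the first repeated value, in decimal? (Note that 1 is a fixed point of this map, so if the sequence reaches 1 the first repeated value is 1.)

3403 = (4,6,0,1)_9 → 4³ + 6³ + 0³ + 1³ = 281
281 = (3,4,2)_9 → 3³ + 4³ + 2³ = 99
99 = (1,2,0)_9 → 1³ + 2³ + 0³ = 9
9 = (1,0)_9 → 1³ + 0³ = 1  — reached the fixed point 1.
1 → 1, so 1 is the first repeated value.

1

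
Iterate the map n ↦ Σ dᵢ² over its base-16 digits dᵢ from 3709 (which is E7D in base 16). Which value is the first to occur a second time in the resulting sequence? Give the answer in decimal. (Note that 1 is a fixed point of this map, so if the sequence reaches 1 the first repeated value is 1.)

3709 = (14,7,13)_16 → 14² + 7² + 13² = 196 + 49 + 169 = 414
414 = (1,9,14)_16 → 1² + 9² + 14² = 1 + 81 + 196 = 278
278 = (1,1,6)_16 → 1² + 1² + 6² = 1 + 1 + 36 = 38
38 = (2,6)_16 → 2² + 6² = 4 + 36 = 40
40 = (2,8)_16 → 2² + 8² = 4 + 64 = 68
68 = (4,4)_16 → 4² + 4² = 16 + 16 = 32
32 = (2,0)_16 → 2² + 0² = 4 + 0 = 4
4 = (4)_16 → 4² = 16
16 = (1,0)_16 → 1² + 0² = 1 + 0 = 1  — reached the fixed point 1.
1 → 1, so 1 is the first repeated value.

1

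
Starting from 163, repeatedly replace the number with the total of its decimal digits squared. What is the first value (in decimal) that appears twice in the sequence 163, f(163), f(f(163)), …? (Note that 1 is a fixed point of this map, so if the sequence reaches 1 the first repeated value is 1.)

163 → 1² + 6² + 3² = 1 + 36 + 9 = 46
46 → 4² + 6² = 16 + 36 = 52
52 → 5² + 2² = 25 + 4 = 29
29 → 2² + 9² = 4 + 81 = 85
85 → 8² + 5² = 64 + 25 = 89
89 → 8² + 9² = 64 + 81 = 145
145 → 1² + 4² + 5² = 1 + 16 + 25 = 42
42 → 4² + 2² = 16 + 4 = 20
20 → 2² + 0² = 4 + 0 = 4
4 → 4² = 16
16 → 1² + 6² = 1 + 36 = 37
37 → 3² + 7² = 9 + 49 = 58
58 → 5² + 8² = 25 + 64 = 89  — 89 already appeared earlier.

89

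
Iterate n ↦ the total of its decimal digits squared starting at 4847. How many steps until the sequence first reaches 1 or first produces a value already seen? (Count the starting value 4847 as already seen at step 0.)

9

4847 → 145
145 → 42
42 → 20
20 → 4
4 → 16
16 → 37
37 → 58
58 → 89
89 → 145  — 145 repeats.
That took 9 steps.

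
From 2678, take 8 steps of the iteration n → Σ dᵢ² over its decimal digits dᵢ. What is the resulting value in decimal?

145

2678 → 153
153 → 35
35 → 34
34 → 25
25 → 29
29 → 85
85 → 89
89 → 145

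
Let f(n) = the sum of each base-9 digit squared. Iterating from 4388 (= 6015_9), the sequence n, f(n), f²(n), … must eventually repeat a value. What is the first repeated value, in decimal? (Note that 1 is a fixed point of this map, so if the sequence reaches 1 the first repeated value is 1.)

4388 = (6,0,1,5)_9 → 6² + 0² + 1² + 5² = 62
62 = (6,8)_9 → 6² + 8² = 100
100 = (1,2,1)_9 → 1² + 2² + 1² = 6
6 = (6)_9 → 6² = 36
36 = (4,0)_9 → 4² + 0² = 16
16 = (1,7)_9 → 1² + 7² = 50
50 = (5,5)_9 → 5² + 5² = 50  — 50 already appeared earlier.

50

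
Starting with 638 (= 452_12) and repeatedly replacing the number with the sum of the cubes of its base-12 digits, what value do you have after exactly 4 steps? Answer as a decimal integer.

638 = (4,5,2)_12 → 197
197 = (1,4,5)_12 → 190
190 = (1,3,10)_12 → 1028
1028 = (7,1,8)_12 → 856

856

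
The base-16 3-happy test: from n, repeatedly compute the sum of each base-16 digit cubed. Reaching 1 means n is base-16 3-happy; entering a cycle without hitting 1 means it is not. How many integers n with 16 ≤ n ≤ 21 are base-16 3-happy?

1

16: 16 → 1  (reaches 1)
17: 17 → 2 → 8 → 512 → 8  (repeats 8)
18: 18 → 9 → 729 → 2934 → 1890 → 567 → 378 → 1344 → 189 → 3528 → 4437 → 252 → 5103 → 6147 → 540 → 1737 → 2673 → 1344  (repeats 1344)
19: 19 → 28 → 1729 → 1945 → 1801 → 1072 → 91 → 1456 → 1456  (repeats 1456)
20: 20 → 65 → 65  (repeats 65)
21: 21 → 126 → 3087 → 5103 → 6147 → 540 → 1737 → 2673 → 1344 → 189 → 3528 → 4437 → 252 → 5103  (repeats 5103)
base-16 3-happy: 16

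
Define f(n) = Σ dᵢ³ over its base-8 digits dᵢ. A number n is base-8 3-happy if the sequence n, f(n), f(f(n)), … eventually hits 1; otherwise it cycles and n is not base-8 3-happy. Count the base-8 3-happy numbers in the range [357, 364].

1

357: 357 → 314 → 415 → 586 → 11 → 28 → 91 → 55 → 559 → 469 → 476 → 434 → 440 → 559  — not base-8 3-happy
358: 358 → 405 → 349 → 277 → 197 → 152 → 35 → 91 → 55 → 559 → 469 → 476 → 434 → 440 → 559  — not base-8 3-happy
359: 359 → 532 → 73 → 3 → 27 → 54 → 432 → 432  — not base-8 3-happy
360: 360 → 250 → 378 → 476 → 434 → 440 → 559 → 469 → 476  — not base-8 3-happy
361: 361 → 251 → 397 → 342 → 349 → 277 → 197 → 152 → 35 → 91 → 55 → 559 → 469 → 476 → 434 → 440 → 559  — not base-8 3-happy
362: 362 → 258 → 72 → 2 → 8 → 1  — base-8 3-happy
363: 363 → 277 → 197 → 152 → 35 → 91 → 55 → 559 → 469 → 476 → 434 → 440 → 559  — not base-8 3-happy
364: 364 → 314 → 415 → 586 → 11 → 28 → 91 → 55 → 559 → 469 → 476 → 434 → 440 → 559  — not base-8 3-happy
base-8 3-happy: 362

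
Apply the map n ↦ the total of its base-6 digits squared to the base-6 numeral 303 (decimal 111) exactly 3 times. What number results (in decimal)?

10

111 = (3,0,3)_6 → 3² + 0² + 3² = 9 + 0 + 9 = 18
18 = (3,0)_6 → 3² + 0² = 9 + 0 = 9
9 = (1,3)_6 → 1² + 3² = 1 + 9 = 10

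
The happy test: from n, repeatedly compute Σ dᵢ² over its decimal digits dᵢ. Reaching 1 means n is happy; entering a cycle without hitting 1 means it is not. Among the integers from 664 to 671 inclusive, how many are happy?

2

664: 664 → 88 → 128 → 69 → 117 → 51 → 26 → 40 → 16 → 37 → 58 → 89 → 145 → 42 → 20 → 4 → 16  (repeats 16)
665: 665 → 97 → 130 → 10 → 1  (reaches 1)
666: 666 → 108 → 65 → 61 → 37 → 58 → 89 → 145 → 42 → 20 → 4 → 16 → 37  (repeats 37)
667: 667 → 121 → 6 → 36 → 45 → 41 → 17 → 50 → 25 → 29 → 85 → 89 → 145 → 42 → 20 → 4 → 16 → 37 → 58 → 89  (repeats 89)
668: 668 → 136 → 46 → 52 → 29 → 85 → 89 → 145 → 42 → 20 → 4 → 16 → 37 → 58 → 89  (repeats 89)
669: 669 → 153 → 35 → 34 → 25 → 29 → 85 → 89 → 145 → 42 → 20 → 4 → 16 → 37 → 58 → 89  (repeats 89)
670: 670 → 85 → 89 → 145 → 42 → 20 → 4 → 16 → 37 → 58 → 89  (repeats 89)
671: 671 → 86 → 100 → 1  (reaches 1)
happy: 665, 671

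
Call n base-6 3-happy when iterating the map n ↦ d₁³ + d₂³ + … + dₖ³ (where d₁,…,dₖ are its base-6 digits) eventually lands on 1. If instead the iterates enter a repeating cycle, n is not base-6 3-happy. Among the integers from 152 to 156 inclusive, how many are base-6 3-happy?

2

152: 152 → 73 → 9 → 28 → 128 → 62 → 73  — not base-6 3-happy
153: 153 → 92 → 43 → 3 → 27 → 91 → 36 → 1  — base-6 3-happy
154: 154 → 129 → 81 → 36 → 1  — base-6 3-happy
155: 155 → 190 → 190  — not base-6 3-happy
156: 156 → 72 → 8 → 9 → 28 → 128 → 62 → 73 → 9  — not base-6 3-happy
base-6 3-happy: 153, 154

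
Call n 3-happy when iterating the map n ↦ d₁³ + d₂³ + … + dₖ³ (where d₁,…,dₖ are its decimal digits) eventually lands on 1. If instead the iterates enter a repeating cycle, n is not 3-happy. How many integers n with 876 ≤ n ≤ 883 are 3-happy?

1

876: 876 → 1071 → 345 → 216 → 225 → 141 → 66 → 432 → 99 → 1458 → 702 → 351 → 153 → 153  (repeats 153)
877: 877 → 1198 → 1243 → 100 → 1  (reaches 1)
878: 878 → 1367 → 587 → 980 → 1241 → 74 → 407 → 407  (repeats 407)
879: 879 → 1584 → 702 → 351 → 153 → 153  (repeats 153)
880: 880 → 1024 → 73 → 370 → 370  (repeats 370)
881: 881 → 1025 → 134 → 92 → 737 → 713 → 371 → 371  (repeats 371)
882: 882 → 1032 → 36 → 243 → 99 → 1458 → 702 → 351 → 153 → 153  (repeats 153)
883: 883 → 1051 → 127 → 352 → 160 → 217 → 352  (repeats 352)
3-happy: 877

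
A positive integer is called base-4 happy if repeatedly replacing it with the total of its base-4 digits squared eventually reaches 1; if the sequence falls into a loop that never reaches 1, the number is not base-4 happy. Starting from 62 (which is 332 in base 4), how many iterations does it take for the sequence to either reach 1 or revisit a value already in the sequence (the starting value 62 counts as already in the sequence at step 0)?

62 = (3,3,2)_4 → 3² + 3² + 2² = 9 + 9 + 4 = 22
22 = (1,1,2)_4 → 1² + 1² + 2² = 1 + 1 + 4 = 6
6 = (1,2)_4 → 1² + 2² = 1 + 4 = 5
5 = (1,1)_4 → 1² + 1² = 1 + 1 = 2
2 = (2)_4 → 2² = 4
4 = (1,0)_4 → 1² + 0² = 1 + 0 = 1  — reached 1.
That took 6 steps.

6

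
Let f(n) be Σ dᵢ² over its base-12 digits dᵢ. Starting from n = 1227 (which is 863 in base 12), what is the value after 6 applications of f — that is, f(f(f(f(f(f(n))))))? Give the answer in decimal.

5

1227 = (8,6,3)_12 → 8² + 6² + 3² = 109
109 = (9,1)_12 → 9² + 1² = 82
82 = (6,10)_12 → 6² + 10² = 136
136 = (11,4)_12 → 11² + 4² = 137
137 = (11,5)_12 → 11² + 5² = 146
146 = (1,0,2)_12 → 1² + 0² + 2² = 5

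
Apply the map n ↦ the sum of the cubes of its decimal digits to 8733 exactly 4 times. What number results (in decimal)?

8733 → 909
909 → 1458
1458 → 702
702 → 351

351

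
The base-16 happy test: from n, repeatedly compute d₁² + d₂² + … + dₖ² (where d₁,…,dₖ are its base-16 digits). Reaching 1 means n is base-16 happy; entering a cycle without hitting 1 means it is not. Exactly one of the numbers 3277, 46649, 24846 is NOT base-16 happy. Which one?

3277: 3277 → 457 → 226 → 200 → 208 → 169 → 181 → 146 → 85 → 50 → 13 → 169  — repeats 169 (not base-16 happy)
46649: 46649 → 247 → 274 → 6 → 36 → 20 → 17 → 2 → 4 → 16 → 1  — reaches 1 (base-16 happy)
24846: 24846 → 233 → 277 → 27 → 122 → 149 → 106 → 136 → 128 → 64 → 16 → 1  — reaches 1 (base-16 happy)

3277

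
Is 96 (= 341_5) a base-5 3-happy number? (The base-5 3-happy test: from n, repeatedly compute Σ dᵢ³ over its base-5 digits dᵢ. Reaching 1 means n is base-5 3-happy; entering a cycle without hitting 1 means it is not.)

96 = (3,4,1)_5 → 3³ + 4³ + 1³ = 92
92 = (3,3,2)_5 → 3³ + 3³ + 2³ = 62
62 = (2,2,2)_5 → 2³ + 2³ + 2³ = 24
24 = (4,4)_5 → 4³ + 4³ = 128
128 = (1,0,0,3)_5 → 1³ + 0³ + 0³ + 3³ = 28
28 = (1,0,3)_5 → 1³ + 0³ + 3³ = 28  — 28 already seen; the sequence cycles without reaching 1.

not base-5 3-happy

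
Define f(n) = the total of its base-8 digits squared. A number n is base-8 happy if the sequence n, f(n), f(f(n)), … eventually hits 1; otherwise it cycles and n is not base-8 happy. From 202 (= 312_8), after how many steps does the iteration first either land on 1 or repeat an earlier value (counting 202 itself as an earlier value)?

202 = (3,1,2)_8 → 3² + 1² + 2² = 14
14 = (1,6)_8 → 1² + 6² = 37
37 = (4,5)_8 → 4² + 5² = 41
41 = (5,1)_8 → 5² + 1² = 26
26 = (3,2)_8 → 3² + 2² = 13
13 = (1,5)_8 → 1² + 5² = 26  — 26 repeats.
That took 6 steps.

6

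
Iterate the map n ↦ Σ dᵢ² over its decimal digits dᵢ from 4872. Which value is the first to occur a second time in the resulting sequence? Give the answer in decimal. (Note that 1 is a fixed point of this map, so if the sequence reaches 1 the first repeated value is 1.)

1

4872 → 4² + 8² + 7² + 2² = 133
133 → 1² + 3² + 3² = 19
19 → 1² + 9² = 82
82 → 8² + 2² = 68
68 → 6² + 8² = 100
100 → 1² + 0² + 0² = 1  — reached the fixed point 1.
1 → 1, so 1 is the first repeated value.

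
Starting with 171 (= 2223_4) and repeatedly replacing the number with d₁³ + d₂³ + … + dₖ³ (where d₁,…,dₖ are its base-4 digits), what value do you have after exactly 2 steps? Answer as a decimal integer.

54

171 = (2,2,2,3)_4 → 2³ + 2³ + 2³ + 3³ = 8 + 8 + 8 + 27 = 51
51 = (3,0,3)_4 → 3³ + 0³ + 3³ = 27 + 0 + 27 = 54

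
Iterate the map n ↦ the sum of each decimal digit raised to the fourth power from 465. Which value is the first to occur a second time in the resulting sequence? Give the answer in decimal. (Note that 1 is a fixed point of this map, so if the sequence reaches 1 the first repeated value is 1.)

2178

465 → 4⁴ + 6⁴ + 5⁴ = 256 + 1296 + 625 = 2177
2177 → 2⁴ + 1⁴ + 7⁴ + 7⁴ = 16 + 1 + 2401 + 2401 = 4819
4819 → 4⁴ + 8⁴ + 1⁴ + 9⁴ = 256 + 4096 + 1 + 6561 = 10914
10914 → 1⁴ + 0⁴ + 9⁴ + 1⁴ + 4⁴ = 1 + 0 + 6561 + 1 + 256 = 6819
6819 → 6⁴ + 8⁴ + 1⁴ + 9⁴ = 1296 + 4096 + 1 + 6561 = 11954
11954 → 1⁴ + 1⁴ + 9⁴ + 5⁴ + 4⁴ = 1 + 1 + 6561 + 625 + 256 = 7444
7444 → 7⁴ + 4⁴ + 4⁴ + 4⁴ = 2401 + 256 + 256 + 256 = 3169
3169 → 3⁴ + 1⁴ + 6⁴ + 9⁴ = 81 + 1 + 1296 + 6561 = 7939
7939 → 7⁴ + 9⁴ + 3⁴ + 9⁴ = 2401 + 6561 + 81 + 6561 = 15604
15604 → 1⁴ + 5⁴ + 6⁴ + 0⁴ + 4⁴ = 1 + 625 + 1296 + 0 + 256 = 2178
2178 → 2⁴ + 1⁴ + 7⁴ + 8⁴ = 16 + 1 + 2401 + 4096 = 6514
6514 → 6⁴ + 5⁴ + 1⁴ + 4⁴ = 1296 + 625 + 1 + 256 = 2178  — 2178 already appeared earlier.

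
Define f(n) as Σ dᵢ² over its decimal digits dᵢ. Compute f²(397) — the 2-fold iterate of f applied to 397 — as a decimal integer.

91

397 → 3² + 9² + 7² = 139
139 → 1² + 3² + 9² = 91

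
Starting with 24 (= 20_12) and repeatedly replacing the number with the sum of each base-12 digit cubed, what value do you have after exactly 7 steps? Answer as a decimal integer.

24 = (2,0)_12 → 2³ + 0³ = 8 + 0 = 8
8 = (8)_12 → 8³ = 512
512 = (3,6,8)_12 → 3³ + 6³ + 8³ = 27 + 216 + 512 = 755
755 = (5,2,11)_12 → 5³ + 2³ + 11³ = 125 + 8 + 1331 = 1464
1464 = (10,2,0)_12 → 10³ + 2³ + 0³ = 1000 + 8 + 0 = 1008
1008 = (7,0,0)_12 → 7³ + 0³ + 0³ = 343 + 0 + 0 = 343
343 = (2,4,7)_12 → 2³ + 4³ + 7³ = 8 + 64 + 343 = 415

415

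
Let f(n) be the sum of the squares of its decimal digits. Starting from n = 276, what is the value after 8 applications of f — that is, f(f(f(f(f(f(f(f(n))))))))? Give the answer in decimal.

276 → 2² + 7² + 6² = 89
89 → 8² + 9² = 145
145 → 1² + 4² + 5² = 42
42 → 4² + 2² = 20
20 → 2² + 0² = 4
4 → 4² = 16
16 → 1² + 6² = 37
37 → 3² + 7² = 58

58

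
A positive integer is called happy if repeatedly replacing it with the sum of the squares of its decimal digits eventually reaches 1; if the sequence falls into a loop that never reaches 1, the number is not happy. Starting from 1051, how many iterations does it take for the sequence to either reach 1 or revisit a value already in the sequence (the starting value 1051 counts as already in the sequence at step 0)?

1051 → 1² + 0² + 5² + 1² = 1 + 0 + 25 + 1 = 27
27 → 2² + 7² = 4 + 49 = 53
53 → 5² + 3² = 25 + 9 = 34
34 → 3² + 4² = 9 + 16 = 25
25 → 2² + 5² = 4 + 25 = 29
29 → 2² + 9² = 4 + 81 = 85
85 → 8² + 5² = 64 + 25 = 89
89 → 8² + 9² = 64 + 81 = 145
145 → 1² + 4² + 5² = 1 + 16 + 25 = 42
42 → 4² + 2² = 16 + 4 = 20
20 → 2² + 0² = 4 + 0 = 4
4 → 4² = 16
16 → 1² + 6² = 1 + 36 = 37
37 → 3² + 7² = 9 + 49 = 58
58 → 5² + 8² = 25 + 64 = 89  — 89 repeats.
That took 15 steps.

15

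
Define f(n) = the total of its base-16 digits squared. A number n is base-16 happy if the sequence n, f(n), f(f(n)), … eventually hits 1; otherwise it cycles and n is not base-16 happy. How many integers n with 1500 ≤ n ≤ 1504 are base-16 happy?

2

1500: 1500 → 338 → 30 → 197 → 169 → 181 → 146 → 85 → 50 → 13 → 169  — not base-16 happy
1501: 1501 → 363 → 158 → 277 → 27 → 122 → 149 → 106 → 136 → 128 → 64 → 16 → 1  — base-16 happy
1502: 1502 → 390 → 101 → 61 → 178 → 125 → 218 → 269 → 170 → 200 → 208 → 169 → 181 → 146 → 85 → 50 → 13 → 169  — not base-16 happy
1503: 1503 → 419 → 110 → 232 → 260 → 17 → 2 → 4 → 16 → 1  — base-16 happy
1504: 1504 → 221 → 338 → 30 → 197 → 169 → 181 → 146 → 85 → 50 → 13 → 169  — not base-16 happy
base-16 happy: 1501, 1503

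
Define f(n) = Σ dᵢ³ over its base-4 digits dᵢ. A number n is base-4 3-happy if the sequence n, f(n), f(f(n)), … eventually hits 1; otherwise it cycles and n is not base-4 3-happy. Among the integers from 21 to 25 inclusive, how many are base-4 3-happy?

2

21: 21 → 3 → 27 → 36 → 9 → 9  (repeats 9)
22: 22 → 10 → 16 → 1  (reaches 1)
23: 23 → 29 → 29  (repeats 29)
24: 24 → 9 → 9  (repeats 9)
25: 25 → 10 → 16 → 1  (reaches 1)
base-4 3-happy: 22, 25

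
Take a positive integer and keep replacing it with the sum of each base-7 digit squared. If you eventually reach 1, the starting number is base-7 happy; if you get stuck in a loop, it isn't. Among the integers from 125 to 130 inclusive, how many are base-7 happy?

1

125: 125 → 49 → 1  — base-7 happy
126: 126 → 20 → 40 → 50 → 2 → 4 → 16 → 8 → 2  — not base-7 happy
127: 127 → 21 → 9 → 5 → 25 → 25  — not base-7 happy
128: 128 → 24 → 18 → 20 → 40 → 50 → 2 → 4 → 16 → 8 → 2  — not base-7 happy
129: 129 → 29 → 17 → 13 → 37 → 29  — not base-7 happy
130: 130 → 36 → 26 → 34 → 52 → 10 → 10  — not base-7 happy
base-7 happy: 125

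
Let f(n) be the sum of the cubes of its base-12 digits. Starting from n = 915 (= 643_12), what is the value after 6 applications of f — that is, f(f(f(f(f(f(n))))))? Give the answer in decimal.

915 = (6,4,3)_12 → 6³ + 4³ + 3³ = 216 + 64 + 27 = 307
307 = (2,1,7)_12 → 2³ + 1³ + 7³ = 8 + 1 + 343 = 352
352 = (2,5,4)_12 → 2³ + 5³ + 4³ = 8 + 125 + 64 = 197
197 = (1,4,5)_12 → 1³ + 4³ + 5³ = 1 + 64 + 125 = 190
190 = (1,3,10)_12 → 1³ + 3³ + 10³ = 1 + 27 + 1000 = 1028
1028 = (7,1,8)_12 → 7³ + 1³ + 8³ = 343 + 1 + 512 = 856

856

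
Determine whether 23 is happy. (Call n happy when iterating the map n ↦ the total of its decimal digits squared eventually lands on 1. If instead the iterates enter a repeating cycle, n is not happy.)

23 → 2² + 3² = 4 + 9 = 13
13 → 1² + 3² = 1 + 9 = 10
10 → 1² + 0² = 1 + 0 = 1  — reached 1.

happy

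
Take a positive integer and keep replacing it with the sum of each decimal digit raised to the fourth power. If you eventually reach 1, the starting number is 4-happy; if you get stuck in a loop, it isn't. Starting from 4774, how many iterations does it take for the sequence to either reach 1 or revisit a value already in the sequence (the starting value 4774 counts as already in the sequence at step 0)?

11

4774 → 5314
5314 → 963
963 → 7938
7938 → 13139
13139 → 6725
6725 → 4338
4338 → 4514
4514 → 1138
1138 → 4179
4179 → 9219
9219 → 13139  — 13139 repeats.
That took 11 steps.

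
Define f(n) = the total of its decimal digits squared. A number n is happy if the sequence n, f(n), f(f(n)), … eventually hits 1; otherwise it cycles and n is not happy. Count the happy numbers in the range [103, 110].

2

103: 103 → 10 → 1  (reaches 1)
104: 104 → 17 → 50 → 25 → 29 → 85 → 89 → 145 → 42 → 20 → 4 → 16 → 37 → 58 → 89  (repeats 89)
105: 105 → 26 → 40 → 16 → 37 → 58 → 89 → 145 → 42 → 20 → 4 → 16  (repeats 16)
106: 106 → 37 → 58 → 89 → 145 → 42 → 20 → 4 → 16 → 37  (repeats 37)
107: 107 → 50 → 25 → 29 → 85 → 89 → 145 → 42 → 20 → 4 → 16 → 37 → 58 → 89  (repeats 89)
108: 108 → 65 → 61 → 37 → 58 → 89 → 145 → 42 → 20 → 4 → 16 → 37  (repeats 37)
109: 109 → 82 → 68 → 100 → 1  (reaches 1)
110: 110 → 2 → 4 → 16 → 37 → 58 → 89 → 145 → 42 → 20 → 4  (repeats 4)
happy: 103, 109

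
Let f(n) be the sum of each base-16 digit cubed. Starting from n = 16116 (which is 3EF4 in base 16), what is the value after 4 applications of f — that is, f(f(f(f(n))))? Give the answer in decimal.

36

16116 = (3,14,15,4)_16 → 3³ + 14³ + 15³ + 4³ = 27 + 2744 + 3375 + 64 = 6210
6210 = (1,8,4,2)_16 → 1³ + 8³ + 4³ + 2³ = 1 + 512 + 64 + 8 = 585
585 = (2,4,9)_16 → 2³ + 4³ + 9³ = 8 + 64 + 729 = 801
801 = (3,2,1)_16 → 3³ + 2³ + 1³ = 27 + 8 + 1 = 36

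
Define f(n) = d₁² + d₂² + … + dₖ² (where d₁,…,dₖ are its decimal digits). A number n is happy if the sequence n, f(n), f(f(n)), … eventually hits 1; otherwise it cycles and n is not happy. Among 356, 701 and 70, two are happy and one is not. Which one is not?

701

356: 356 → 70 → 49 → 97 → 130 → 10 → 1  — reaches 1 (happy)
701: 701 → 50 → 25 → 29 → 85 → 89 → 145 → 42 → 20 → 4 → 16 → 37 → 58 → 89  — repeats 89 (not happy)
70: 70 → 49 → 97 → 130 → 10 → 1  — reaches 1 (happy)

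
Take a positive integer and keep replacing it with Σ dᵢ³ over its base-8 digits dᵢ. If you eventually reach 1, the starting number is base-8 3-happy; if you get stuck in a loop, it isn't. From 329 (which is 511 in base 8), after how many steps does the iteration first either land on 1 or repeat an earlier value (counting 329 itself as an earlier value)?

329 = (5,1,1)_8 → 127
127 = (1,7,7)_8 → 687
687 = (1,2,5,7)_8 → 477
477 = (7,3,5)_8 → 495
495 = (7,5,7)_8 → 811
811 = (1,4,5,3)_8 → 217
217 = (3,3,1)_8 → 55
55 = (6,7)_8 → 559
559 = (1,0,5,7)_8 → 469
469 = (7,2,5)_8 → 476
476 = (7,3,4)_8 → 434
434 = (6,6,2)_8 → 440
440 = (6,7,0)_8 → 559  — 559 repeats.
That took 13 steps.

13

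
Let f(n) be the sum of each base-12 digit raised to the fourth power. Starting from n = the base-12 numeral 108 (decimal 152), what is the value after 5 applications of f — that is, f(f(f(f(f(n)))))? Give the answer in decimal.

6033

152 = (1,0,8)_12 → 4097
4097 = (2,4,5,5)_12 → 1522
1522 = (10,6,10)_12 → 21296
21296 = (1,0,3,10,8)_12 → 14178
14178 = (8,2,5,6)_12 → 6033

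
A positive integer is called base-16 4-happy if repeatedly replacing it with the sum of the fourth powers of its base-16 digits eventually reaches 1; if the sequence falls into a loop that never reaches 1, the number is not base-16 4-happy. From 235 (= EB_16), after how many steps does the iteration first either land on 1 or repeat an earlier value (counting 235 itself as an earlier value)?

235 = (14,11)_16 → 14⁴ + 11⁴ = 38416 + 14641 = 53057
53057 = (12,15,4,1)_16 → 12⁴ + 15⁴ + 4⁴ + 1⁴ = 20736 + 50625 + 256 + 1 = 71618
71618 = (1,1,7,12,2)_16 → 1⁴ + 1⁴ + 7⁴ + 12⁴ + 2⁴ = 1 + 1 + 2401 + 20736 + 16 = 23155
23155 = (5,10,7,3)_16 → 5⁴ + 10⁴ + 7⁴ + 3⁴ = 625 + 10000 + 2401 + 81 = 13107
13107 = (3,3,3,3)_16 → 3⁴ + 3⁴ + 3⁴ + 3⁴ = 81 + 81 + 81 + 81 = 324
324 = (1,4,4)_16 → 1⁴ + 4⁴ + 4⁴ = 1 + 256 + 256 = 513
513 = (2,0,1)_16 → 2⁴ + 0⁴ + 1⁴ = 16 + 0 + 1 = 17
17 = (1,1)_16 → 1⁴ + 1⁴ = 1 + 1 = 2
2 = (2)_16 → 2⁴ = 16
16 = (1,0)_16 → 1⁴ + 0⁴ = 1 + 0 = 1  — reached 1.
That took 10 steps.

10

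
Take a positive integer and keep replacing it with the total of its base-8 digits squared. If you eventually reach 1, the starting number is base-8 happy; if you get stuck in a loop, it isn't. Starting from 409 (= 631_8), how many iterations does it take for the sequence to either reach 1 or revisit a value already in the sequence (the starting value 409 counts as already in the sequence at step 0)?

9

409 = (6,3,1)_8 → 6² + 3² + 1² = 36 + 9 + 1 = 46
46 = (5,6)_8 → 5² + 6² = 25 + 36 = 61
61 = (7,5)_8 → 7² + 5² = 49 + 25 = 74
74 = (1,1,2)_8 → 1² + 1² + 2² = 1 + 1 + 4 = 6
6 = (6)_8 → 6² = 36
36 = (4,4)_8 → 4² + 4² = 16 + 16 = 32
32 = (4,0)_8 → 4² + 0² = 16 + 0 = 16
16 = (2,0)_8 → 2² + 0² = 4 + 0 = 4
4 = (4)_8 → 4² = 16  — 16 repeats.
That took 9 steps.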